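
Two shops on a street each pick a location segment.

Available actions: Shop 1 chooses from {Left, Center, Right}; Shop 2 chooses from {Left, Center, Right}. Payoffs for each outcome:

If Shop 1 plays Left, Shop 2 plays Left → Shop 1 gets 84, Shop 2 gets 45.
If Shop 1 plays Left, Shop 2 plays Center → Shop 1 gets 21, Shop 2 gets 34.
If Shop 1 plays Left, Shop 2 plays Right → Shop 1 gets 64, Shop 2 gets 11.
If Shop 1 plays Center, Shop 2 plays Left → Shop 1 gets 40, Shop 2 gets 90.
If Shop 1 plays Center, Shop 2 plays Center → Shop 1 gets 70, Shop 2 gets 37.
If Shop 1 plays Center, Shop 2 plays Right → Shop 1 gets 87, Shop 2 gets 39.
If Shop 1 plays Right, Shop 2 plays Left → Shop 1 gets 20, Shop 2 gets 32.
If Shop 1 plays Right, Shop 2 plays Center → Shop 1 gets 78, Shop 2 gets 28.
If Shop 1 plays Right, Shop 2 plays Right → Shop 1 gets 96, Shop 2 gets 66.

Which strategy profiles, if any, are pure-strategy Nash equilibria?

(Left, Left): Shop 1 gets 84, best alternative 40; Shop 2 gets 45, best alternative 34. No profitable deviation — NE.
(Left, Center): Shop 1 can switch to Center (21 → 70). Not NE.
(Left, Right): Shop 1 can switch to Center (64 → 87). Not NE.
(Center, Left): Shop 1 can switch to Left (40 → 84). Not NE.
(Center, Center): Shop 1 can switch to Right (70 → 78). Not NE.
(Center, Right): Shop 1 can switch to Right (87 → 96). Not NE.
(Right, Left): Shop 1 can switch to Left (20 → 84). Not NE.
(Right, Center): Shop 2 can switch to Left (28 → 32). Not NE.
(Right, Right): Shop 1 gets 96, best alternative 87; Shop 2 gets 66, best alternative 32. No profitable deviation — NE.

(Left, Left); (Right, Right)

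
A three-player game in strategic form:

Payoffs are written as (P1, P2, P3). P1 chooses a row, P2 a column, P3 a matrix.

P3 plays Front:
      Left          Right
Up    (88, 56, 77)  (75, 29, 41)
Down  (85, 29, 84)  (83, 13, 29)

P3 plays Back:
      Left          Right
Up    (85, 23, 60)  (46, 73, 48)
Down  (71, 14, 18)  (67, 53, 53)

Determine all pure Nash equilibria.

Pure-strategy Nash equilibria: (Up, Left, Front) and (Down, Right, Back)

(Up, Left, Front): P1 gets 88, best alternative 85; P2 gets 56, best alternative 29; P3 gets 77, best alternative 60. No profitable deviation — NE.
(Up, Left, Back): P2 can switch to Right (23 → 73). Not NE.
(Up, Right, Front): P1 can switch to Down (75 → 83). Not NE.
(Up, Right, Back): P1 can switch to Down (46 → 67). Not NE.
(Down, Left, Front): P1 can switch to Up (85 → 88). Not NE.
(Down, Left, Back): P1 can switch to Up (71 → 85). Not NE.
(Down, Right, Front): P2 can switch to Left (13 → 29). Not NE.
(Down, Right, Back): P1 gets 67, best alternative 46; P2 gets 53, best alternative 14; P3 gets 53, best alternative 29. No profitable deviation — NE.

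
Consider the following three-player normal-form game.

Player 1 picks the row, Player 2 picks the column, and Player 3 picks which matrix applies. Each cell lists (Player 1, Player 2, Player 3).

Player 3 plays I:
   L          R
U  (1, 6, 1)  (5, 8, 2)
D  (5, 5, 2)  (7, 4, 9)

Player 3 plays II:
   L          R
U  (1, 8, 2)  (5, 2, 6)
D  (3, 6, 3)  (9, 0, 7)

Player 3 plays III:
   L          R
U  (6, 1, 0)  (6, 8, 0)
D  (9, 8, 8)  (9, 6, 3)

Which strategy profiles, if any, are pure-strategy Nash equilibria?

Pure NE: (D, L, III)

For each player, find the best response to each opponent profile; mutual best responses are the pure NE.
Player 1 against (L, I): payoffs 1, 5 → best response D.
Player 1 against (L, II): payoffs 1, 3 → best response D.
Player 1 against (L, III): payoffs 6, 9 → best response D.
Player 1 against (R, I): payoffs 5, 7 → best response D.
Player 1 against (R, II): payoffs 5, 9 → best response D.
Player 1 against (R, III): payoffs 6, 9 → best response D.
Player 2 against (U, I): payoffs 6, 8 → best response R.
Player 2 against (U, II): payoffs 8, 2 → best response L.
Player 2 against (U, III): payoffs 1, 8 → best response R.
Player 2 against (D, I): payoffs 5, 4 → best response L.
Player 2 against (D, II): payoffs 6, 0 → best response L.
Player 2 against (D, III): payoffs 8, 6 → best response L.
Player 3 against (U, L): payoffs 1, 2, 0 → best response II.
Player 3 against (U, R): payoffs 2, 6, 0 → best response II.
Player 3 against (D, L): payoffs 2, 3, 8 → best response III.
Player 3 against (D, R): payoffs 9, 7, 3 → best response I.
Mutual best responses: (D, L, III).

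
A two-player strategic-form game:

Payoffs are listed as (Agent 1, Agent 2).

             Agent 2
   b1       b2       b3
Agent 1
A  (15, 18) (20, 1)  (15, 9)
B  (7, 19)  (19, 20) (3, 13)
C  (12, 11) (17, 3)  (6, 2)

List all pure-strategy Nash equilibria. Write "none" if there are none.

(A, b1)

For each strategy profile, look for a profitable unilateral deviation.
(A, b1): Agent 1 gets 15, best alternative 12; Agent 2 gets 18, best alternative 9. No profitable deviation — NE.
(A, b2): Agent 2 can switch to b1 (1 → 18). Not NE.
(A, b3): Agent 2 can switch to b1 (9 → 18). Not NE.
(B, b1): Agent 1 can switch to A (7 → 15). Not NE.
(B, b2): Agent 1 can switch to A (19 → 20). Not NE.
(B, b3): Agent 1 can switch to A (3 → 15). Not NE.
(C, b1): Agent 1 can switch to A (12 → 15). Not NE.
(C, b2): Agent 1 can switch to A (17 → 20). Not NE.
(C, b3): Agent 1 can switch to A (6 → 15). Not NE.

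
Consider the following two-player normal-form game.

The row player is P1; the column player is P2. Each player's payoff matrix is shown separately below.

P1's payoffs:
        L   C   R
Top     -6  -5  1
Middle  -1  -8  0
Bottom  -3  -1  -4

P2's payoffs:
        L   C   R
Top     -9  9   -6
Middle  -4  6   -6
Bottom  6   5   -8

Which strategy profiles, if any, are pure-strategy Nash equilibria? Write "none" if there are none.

P1 against L: payoffs -6, -1, -3 → best response Middle.
P1 against C: payoffs -5, -8, -1 → best response Bottom.
P1 against R: payoffs 1, 0, -4 → best response Top.
P2 against Top: payoffs -9, 9, -6 → best response C.
P2 against Middle: payoffs -4, 6, -6 → best response C.
P2 against Bottom: payoffs 6, 5, -8 → best response L.
No profile is a mutual best response for all players.

This game has no pure Nash equilibrium.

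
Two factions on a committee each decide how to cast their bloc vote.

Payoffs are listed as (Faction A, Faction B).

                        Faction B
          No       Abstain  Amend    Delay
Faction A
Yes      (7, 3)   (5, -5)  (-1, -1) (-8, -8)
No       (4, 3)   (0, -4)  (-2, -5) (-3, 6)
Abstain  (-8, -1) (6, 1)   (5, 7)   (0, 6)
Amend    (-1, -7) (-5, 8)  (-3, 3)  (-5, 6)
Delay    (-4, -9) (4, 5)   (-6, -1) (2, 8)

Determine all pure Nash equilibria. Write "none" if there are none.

Faction A against No: payoffs 7, 4, -8, -1, -4 → best response Yes.
Faction A against Abstain: payoffs 5, 0, 6, -5, 4 → best response Abstain.
Faction A against Amend: payoffs -1, -2, 5, -3, -6 → best response Abstain.
Faction A against Delay: payoffs -8, -3, 0, -5, 2 → best response Delay.
Faction B against Yes: payoffs 3, -5, -1, -8 → best response No.
Faction B against No: payoffs 3, -4, -5, 6 → best response Delay.
Faction B against Abstain: payoffs -1, 1, 7, 6 → best response Amend.
Faction B against Amend: payoffs -7, 8, 3, 6 → best response Abstain.
Faction B against Delay: payoffs -9, 5, -1, 8 → best response Delay.
Mutual best responses: (Yes, No); (Abstain, Amend); (Delay, Delay).

(Yes, No), (Abstain, Amend), (Delay, Delay)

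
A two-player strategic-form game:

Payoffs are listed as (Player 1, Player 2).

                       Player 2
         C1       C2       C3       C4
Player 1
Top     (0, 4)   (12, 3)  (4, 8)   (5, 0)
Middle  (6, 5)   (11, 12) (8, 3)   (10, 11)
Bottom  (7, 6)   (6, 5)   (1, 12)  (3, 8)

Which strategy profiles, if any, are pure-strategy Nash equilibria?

(Top, C1): Player 1 can switch to Middle (0 → 6). Not NE.
(Top, C2): Player 2 can switch to C1 (3 → 4). Not NE.
(Top, C3): Player 1 can switch to Middle (4 → 8). Not NE.
(Top, C4): Player 1 can switch to Middle (5 → 10). Not NE.
(Middle, C1): Player 1 can switch to Bottom (6 → 7). Not NE.
(Middle, C2): Player 1 can switch to Top (11 → 12). Not NE.
(Middle, C3): Player 2 can switch to C1 (3 → 5). Not NE.
(Middle, C4): Player 2 can switch to C2 (11 → 12). Not NE.
(The remaining 4 profiles each have a profitable deviation by the same check.)

none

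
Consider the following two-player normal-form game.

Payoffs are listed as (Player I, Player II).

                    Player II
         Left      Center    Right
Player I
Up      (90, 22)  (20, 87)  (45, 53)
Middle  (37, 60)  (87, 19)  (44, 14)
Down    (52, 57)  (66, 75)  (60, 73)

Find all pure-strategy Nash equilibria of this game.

No pure-strategy Nash equilibrium.

Player I against Left: payoffs 90, 37, 52 → best response Up.
Player I against Center: payoffs 20, 87, 66 → best response Middle.
Player I against Right: payoffs 45, 44, 60 → best response Down.
Player II against Up: payoffs 22, 87, 53 → best response Center.
Player II against Middle: payoffs 60, 19, 14 → best response Left.
Player II against Down: payoffs 57, 75, 73 → best response Center.
No profile is a mutual best response for all players.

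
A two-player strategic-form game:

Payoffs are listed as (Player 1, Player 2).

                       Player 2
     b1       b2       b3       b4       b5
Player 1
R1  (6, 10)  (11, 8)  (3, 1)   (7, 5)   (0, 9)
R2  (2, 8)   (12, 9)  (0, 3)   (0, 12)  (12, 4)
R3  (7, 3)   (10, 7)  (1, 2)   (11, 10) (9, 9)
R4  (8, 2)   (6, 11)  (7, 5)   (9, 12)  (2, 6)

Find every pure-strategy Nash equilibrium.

The unique pure-strategy Nash equilibrium is (R3, b4).

Check each profile: it is a Nash equilibrium iff no player can strictly gain by switching unilaterally.
(R1, b1): Player 1 can switch to R3 (6 → 7). Not NE.
(R1, b2): Player 1 can switch to R2 (11 → 12). Not NE.
(R1, b3): Player 1 can switch to R4 (3 → 7). Not NE.
(R1, b4): Player 1 can switch to R3 (7 → 11). Not NE.
(R1, b5): Player 1 can switch to R2 (0 → 12). Not NE.
(R2, b1): Player 1 can switch to R1 (2 → 6). Not NE.
(R2, b2): Player 2 can switch to b4 (9 → 12). Not NE.
(R2, b3): Player 1 can switch to R1 (0 → 3). Not NE.
(R2, b4): Player 1 can switch to R1 (0 → 7). Not NE.
(R2, b5): Player 2 can switch to b1 (4 → 8). Not NE.
(R3, b4): Player 1 gets 11, best alternative 9; Player 2 gets 10, best alternative 9. No profitable deviation — NE.
(The remaining 9 profiles each have a profitable deviation by the same check.)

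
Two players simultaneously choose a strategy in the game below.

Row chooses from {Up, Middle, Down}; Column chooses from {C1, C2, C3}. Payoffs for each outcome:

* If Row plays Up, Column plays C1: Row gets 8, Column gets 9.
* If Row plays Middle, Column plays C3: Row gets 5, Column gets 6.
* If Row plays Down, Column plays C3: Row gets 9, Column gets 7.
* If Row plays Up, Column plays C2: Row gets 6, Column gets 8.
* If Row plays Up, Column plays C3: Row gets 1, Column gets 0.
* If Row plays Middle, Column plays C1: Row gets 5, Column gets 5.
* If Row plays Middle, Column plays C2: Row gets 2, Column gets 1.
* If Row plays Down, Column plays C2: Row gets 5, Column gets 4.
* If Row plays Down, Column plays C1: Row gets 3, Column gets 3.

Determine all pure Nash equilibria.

For each player, find the best response to each opponent profile; mutual best responses are the pure NE.
Row against C1: payoffs 8, 5, 3 → best response Up.
Row against C2: payoffs 6, 2, 5 → best response Up.
Row against C3: payoffs 1, 5, 9 → best response Down.
Column against Up: payoffs 9, 8, 0 → best response C1.
Column against Middle: payoffs 5, 1, 6 → best response C3.
Column against Down: payoffs 3, 4, 7 → best response C3.
Mutual best responses: (Up, C1); (Down, C3).

The pure Nash equilibria are (Up, C1), (Down, C3).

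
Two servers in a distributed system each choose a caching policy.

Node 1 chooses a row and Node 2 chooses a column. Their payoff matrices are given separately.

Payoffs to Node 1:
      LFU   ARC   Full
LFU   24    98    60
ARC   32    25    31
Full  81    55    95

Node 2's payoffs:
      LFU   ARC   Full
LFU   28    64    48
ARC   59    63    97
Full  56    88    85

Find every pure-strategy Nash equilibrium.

Pure NE: (LFU, ARC)

(LFU, LFU): Node 1 can switch to ARC (24 → 32). Not NE.
(LFU, ARC): Node 1 gets 98, best alternative 55; Node 2 gets 64, best alternative 48. No profitable deviation — NE.
(LFU, Full): Node 1 can switch to Full (60 → 95). Not NE.
(ARC, LFU): Node 1 can switch to Full (32 → 81). Not NE.
(ARC, ARC): Node 1 can switch to LFU (25 → 98). Not NE.
(ARC, Full): Node 1 can switch to LFU (31 → 60). Not NE.
(Full, LFU): Node 2 can switch to ARC (56 → 88). Not NE.
(Full, ARC): Node 1 can switch to LFU (55 → 98). Not NE.
(Full, Full): Node 2 can switch to ARC (85 → 88). Not NE.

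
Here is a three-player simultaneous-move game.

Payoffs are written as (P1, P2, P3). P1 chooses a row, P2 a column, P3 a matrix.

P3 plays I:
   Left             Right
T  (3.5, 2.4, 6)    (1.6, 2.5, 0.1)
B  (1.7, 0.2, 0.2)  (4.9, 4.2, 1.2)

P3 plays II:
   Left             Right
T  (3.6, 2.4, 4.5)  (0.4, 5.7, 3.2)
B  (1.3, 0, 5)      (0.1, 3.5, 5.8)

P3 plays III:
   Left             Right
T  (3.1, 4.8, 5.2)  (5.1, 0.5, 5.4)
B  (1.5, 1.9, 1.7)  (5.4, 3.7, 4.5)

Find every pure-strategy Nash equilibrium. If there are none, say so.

This game has no pure Nash equilibrium.

Mark each player's best response to every combination of opponents' strategies; a profile where every player is best-responding is a pure Nash equilibrium.
P1 against (Left, I): payoffs 3.5, 1.7 → best response T.
P1 against (Left, II): payoffs 3.6, 1.3 → best response T.
P1 against (Left, III): payoffs 3.1, 1.5 → best response T.
P1 against (Right, I): payoffs 1.6, 4.9 → best response B.
P1 against (Right, II): payoffs 0.4, 0.1 → best response T.
P1 against (Right, III): payoffs 5.1, 5.4 → best response B.
P2 against (T, I): payoffs 2.4, 2.5 → best response Right.
P2 against (T, II): payoffs 2.4, 5.7 → best response Right.
P2 against (T, III): payoffs 4.8, 0.5 → best response Left.
P2 against (B, I): payoffs 0.2, 4.2 → best response Right.
P2 against (B, II): payoffs 0, 3.5 → best response Right.
P2 against (B, III): payoffs 1.9, 3.7 → best response Right.
P3 against (T, Left): payoffs 6, 4.5, 5.2 → best response I.
P3 against (T, Right): payoffs 0.1, 3.2, 5.4 → best response III.
P3 against (B, Left): payoffs 0.2, 5, 1.7 → best response II.
P3 against (B, Right): payoffs 1.2, 5.8, 4.5 → best response II.
No profile is a mutual best response for all players.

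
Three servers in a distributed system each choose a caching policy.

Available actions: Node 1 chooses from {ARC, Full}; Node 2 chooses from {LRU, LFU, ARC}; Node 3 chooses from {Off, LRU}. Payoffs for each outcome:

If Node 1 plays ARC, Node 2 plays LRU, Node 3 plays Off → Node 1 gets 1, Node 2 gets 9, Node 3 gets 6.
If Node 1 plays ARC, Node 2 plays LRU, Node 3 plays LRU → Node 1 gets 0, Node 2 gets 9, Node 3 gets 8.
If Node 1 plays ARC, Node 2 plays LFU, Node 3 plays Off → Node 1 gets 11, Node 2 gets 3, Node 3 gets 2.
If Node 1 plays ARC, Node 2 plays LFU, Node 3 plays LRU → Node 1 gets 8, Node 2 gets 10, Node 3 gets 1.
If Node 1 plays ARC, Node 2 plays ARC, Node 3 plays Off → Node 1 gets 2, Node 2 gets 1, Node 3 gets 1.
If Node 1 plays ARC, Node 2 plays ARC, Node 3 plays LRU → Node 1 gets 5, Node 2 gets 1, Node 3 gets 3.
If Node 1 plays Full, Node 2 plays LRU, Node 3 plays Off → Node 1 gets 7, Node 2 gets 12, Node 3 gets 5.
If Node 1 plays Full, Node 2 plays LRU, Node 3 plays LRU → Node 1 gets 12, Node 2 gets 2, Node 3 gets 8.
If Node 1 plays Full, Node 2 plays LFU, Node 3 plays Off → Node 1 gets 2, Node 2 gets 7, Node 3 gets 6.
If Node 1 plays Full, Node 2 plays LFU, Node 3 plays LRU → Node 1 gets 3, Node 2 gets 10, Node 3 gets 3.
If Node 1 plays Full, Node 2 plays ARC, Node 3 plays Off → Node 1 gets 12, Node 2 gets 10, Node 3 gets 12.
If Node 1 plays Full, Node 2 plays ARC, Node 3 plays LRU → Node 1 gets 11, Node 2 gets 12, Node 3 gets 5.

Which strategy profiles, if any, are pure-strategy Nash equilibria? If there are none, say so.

none

Node 1 against (LRU, Off): payoffs 1, 7 → best response Full.
Node 1 against (LRU, LRU): payoffs 0, 12 → best response Full.
Node 1 against (LFU, Off): payoffs 11, 2 → best response ARC.
Node 1 against (LFU, LRU): payoffs 8, 3 → best response ARC.
Node 1 against (ARC, Off): payoffs 2, 12 → best response Full.
Node 1 against (ARC, LRU): payoffs 5, 11 → best response Full.
Node 2 against (ARC, Off): payoffs 9, 3, 1 → best response LRU.
Node 2 against (ARC, LRU): payoffs 9, 10, 1 → best response LFU.
Node 2 against (Full, Off): payoffs 12, 7, 10 → best response LRU.
Node 2 against (Full, LRU): payoffs 2, 10, 12 → best response ARC.
Node 3 against (ARC, LRU): payoffs 6, 8 → best response LRU.
Node 3 against (ARC, LFU): payoffs 2, 1 → best response Off.
Node 3 against (ARC, ARC): payoffs 1, 3 → best response LRU.
Node 3 against (Full, LRU): payoffs 5, 8 → best response LRU.
Node 3 against (Full, LFU): payoffs 6, 3 → best response Off.
Node 3 against (Full, ARC): payoffs 12, 5 → best response Off.
No profile is a mutual best response for all players.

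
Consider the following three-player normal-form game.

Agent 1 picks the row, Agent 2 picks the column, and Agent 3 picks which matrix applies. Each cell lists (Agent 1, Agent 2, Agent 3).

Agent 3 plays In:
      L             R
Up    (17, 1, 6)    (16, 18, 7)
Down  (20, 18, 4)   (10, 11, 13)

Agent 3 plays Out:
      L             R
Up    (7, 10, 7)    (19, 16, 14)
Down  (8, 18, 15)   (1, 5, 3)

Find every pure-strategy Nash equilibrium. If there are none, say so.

(Up, R, Out) and (Down, L, Out)

(Up, L, In): Agent 1 can switch to Down (17 → 20). Not NE.
(Up, L, Out): Agent 1 can switch to Down (7 → 8). Not NE.
(Up, R, In): Agent 3 can switch to Out (7 → 14). Not NE.
(Up, R, Out): Agent 1 gets 19, best alternative 1; Agent 2 gets 16, best alternative 10; Agent 3 gets 14, best alternative 7. No profitable deviation — NE.
(Down, L, In): Agent 3 can switch to Out (4 → 15). Not NE.
(Down, L, Out): Agent 1 gets 8, best alternative 7; Agent 2 gets 18, best alternative 5; Agent 3 gets 15, best alternative 4. No profitable deviation — NE.
(Down, R, In): Agent 1 can switch to Up (10 → 16). Not NE.
(Down, R, Out): Agent 1 can switch to Up (1 → 19). Not NE.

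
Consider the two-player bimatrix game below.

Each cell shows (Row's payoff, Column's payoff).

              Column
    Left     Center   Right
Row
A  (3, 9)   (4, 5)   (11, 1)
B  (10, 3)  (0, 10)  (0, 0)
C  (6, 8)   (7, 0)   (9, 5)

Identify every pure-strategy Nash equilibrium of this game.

Mark each player's best response to every combination of opponents' strategies; a profile where every player is best-responding is a pure Nash equilibrium.
Row against Left: payoffs 3, 10, 6 → best response B.
Row against Center: payoffs 4, 0, 7 → best response C.
Row against Right: payoffs 11, 0, 9 → best response A.
Column against A: payoffs 9, 5, 1 → best response Left.
Column against B: payoffs 3, 10, 0 → best response Center.
Column against C: payoffs 8, 0, 5 → best response Left.
No profile is a mutual best response for all players.

none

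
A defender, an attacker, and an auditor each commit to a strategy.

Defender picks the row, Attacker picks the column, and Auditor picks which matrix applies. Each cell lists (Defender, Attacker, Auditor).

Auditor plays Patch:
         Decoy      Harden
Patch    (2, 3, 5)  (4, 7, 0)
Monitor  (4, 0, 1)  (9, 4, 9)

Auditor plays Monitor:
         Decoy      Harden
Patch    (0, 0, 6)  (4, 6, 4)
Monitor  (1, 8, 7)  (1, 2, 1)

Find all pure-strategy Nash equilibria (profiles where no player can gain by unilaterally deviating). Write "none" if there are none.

Defender against (Decoy, Patch): payoffs 2, 4 → best response Monitor.
Defender against (Decoy, Monitor): payoffs 0, 1 → best response Monitor.
Defender against (Harden, Patch): payoffs 4, 9 → best response Monitor.
Defender against (Harden, Monitor): payoffs 4, 1 → best response Patch.
Attacker against (Patch, Patch): payoffs 3, 7 → best response Harden.
Attacker against (Patch, Monitor): payoffs 0, 6 → best response Harden.
Attacker against (Monitor, Patch): payoffs 0, 4 → best response Harden.
Attacker against (Monitor, Monitor): payoffs 8, 2 → best response Decoy.
Auditor against (Patch, Decoy): payoffs 5, 6 → best response Monitor.
Auditor against (Patch, Harden): payoffs 0, 4 → best response Monitor.
Auditor against (Monitor, Decoy): payoffs 1, 7 → best response Monitor.
Auditor against (Monitor, Harden): payoffs 9, 1 → best response Patch.
Mutual best responses: (Patch, Harden, Monitor); (Monitor, Decoy, Monitor); (Monitor, Harden, Patch).

Pure-strategy Nash equilibria: (Patch, Harden, Monitor); (Monitor, Decoy, Monitor); (Monitor, Harden, Patch)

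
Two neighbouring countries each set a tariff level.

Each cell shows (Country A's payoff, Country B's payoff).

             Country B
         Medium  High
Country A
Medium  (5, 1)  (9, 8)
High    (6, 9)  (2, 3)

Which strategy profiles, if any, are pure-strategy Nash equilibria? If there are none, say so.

(Medium, High); (High, Medium)

For each strategy profile, look for a profitable unilateral deviation.
(Medium, Medium): Country A can switch to High (5 → 6). Not NE.
(Medium, High): Country A gets 9, best alternative 2; Country B gets 8, best alternative 1. No profitable deviation — NE.
(High, Medium): Country A gets 6, best alternative 5; Country B gets 9, best alternative 3. No profitable deviation — NE.
(High, High): Country A can switch to Medium (2 → 9). Not NE.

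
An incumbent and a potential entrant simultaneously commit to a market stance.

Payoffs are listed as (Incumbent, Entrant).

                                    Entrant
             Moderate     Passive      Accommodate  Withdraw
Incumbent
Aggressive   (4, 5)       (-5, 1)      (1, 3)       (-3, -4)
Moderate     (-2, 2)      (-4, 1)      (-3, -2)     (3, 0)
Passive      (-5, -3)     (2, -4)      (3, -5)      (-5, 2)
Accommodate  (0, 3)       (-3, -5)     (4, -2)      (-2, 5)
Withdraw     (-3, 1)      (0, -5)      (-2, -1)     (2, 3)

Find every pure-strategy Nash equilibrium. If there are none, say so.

Incumbent against Moderate: payoffs 4, -2, -5, 0, -3 → best response Aggressive.
Incumbent against Passive: payoffs -5, -4, 2, -3, 0 → best response Passive.
Incumbent against Accommodate: payoffs 1, -3, 3, 4, -2 → best response Accommodate.
Incumbent against Withdraw: payoffs -3, 3, -5, -2, 2 → best response Moderate.
Entrant against Aggressive: payoffs 5, 1, 3, -4 → best response Moderate.
Entrant against Moderate: payoffs 2, 1, -2, 0 → best response Moderate.
Entrant against Passive: payoffs -3, -4, -5, 2 → best response Withdraw.
Entrant against Accommodate: payoffs 3, -5, -2, 5 → best response Withdraw.
Entrant against Withdraw: payoffs 1, -5, -1, 3 → best response Withdraw.
Mutual best responses: (Aggressive, Moderate).

The unique pure-strategy Nash equilibrium is (Aggressive, Moderate).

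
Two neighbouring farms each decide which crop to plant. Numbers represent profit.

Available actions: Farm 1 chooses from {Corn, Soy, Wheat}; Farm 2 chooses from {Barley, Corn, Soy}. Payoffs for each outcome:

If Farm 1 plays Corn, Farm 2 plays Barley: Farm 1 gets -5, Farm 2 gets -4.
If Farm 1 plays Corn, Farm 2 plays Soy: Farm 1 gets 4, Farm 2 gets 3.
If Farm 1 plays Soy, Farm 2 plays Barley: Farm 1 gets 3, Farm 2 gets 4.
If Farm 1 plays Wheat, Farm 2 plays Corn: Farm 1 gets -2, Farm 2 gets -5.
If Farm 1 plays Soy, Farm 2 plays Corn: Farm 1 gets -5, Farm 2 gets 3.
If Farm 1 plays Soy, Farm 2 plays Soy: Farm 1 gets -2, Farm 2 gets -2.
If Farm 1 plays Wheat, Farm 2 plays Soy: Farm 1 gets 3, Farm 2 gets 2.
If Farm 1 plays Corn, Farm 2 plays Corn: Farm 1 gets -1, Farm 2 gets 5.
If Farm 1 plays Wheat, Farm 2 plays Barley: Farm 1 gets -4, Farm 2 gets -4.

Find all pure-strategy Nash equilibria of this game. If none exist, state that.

(Corn, Corn) and (Soy, Barley)

(Corn, Barley): Farm 1 can switch to Soy (-5 → 3). Not NE.
(Corn, Corn): Farm 1 gets -1, best alternative -2; Farm 2 gets 5, best alternative 3. No profitable deviation — NE.
(Corn, Soy): Farm 2 can switch to Corn (3 → 5). Not NE.
(Soy, Barley): Farm 1 gets 3, best alternative -4; Farm 2 gets 4, best alternative 3. No profitable deviation — NE.
(Soy, Corn): Farm 1 can switch to Corn (-5 → -1). Not NE.
(Soy, Soy): Farm 1 can switch to Corn (-2 → 4). Not NE.
(Wheat, Barley): Farm 1 can switch to Soy (-4 → 3). Not NE.
(Wheat, Corn): Farm 1 can switch to Corn (-2 → -1). Not NE.
(Wheat, Soy): Farm 1 can switch to Corn (3 → 4). Not NE.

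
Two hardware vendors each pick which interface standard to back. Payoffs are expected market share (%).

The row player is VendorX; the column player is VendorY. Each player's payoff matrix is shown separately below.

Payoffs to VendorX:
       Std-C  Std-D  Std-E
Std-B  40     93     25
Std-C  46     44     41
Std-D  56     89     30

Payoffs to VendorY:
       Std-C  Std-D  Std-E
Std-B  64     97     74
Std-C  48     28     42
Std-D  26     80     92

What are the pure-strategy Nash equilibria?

The unique pure-strategy Nash equilibrium is (Std-B, Std-D).

(Std-B, Std-C): VendorX can switch to Std-C (40 → 46). Not NE.
(Std-B, Std-D): VendorX gets 93, best alternative 89; VendorY gets 97, best alternative 74. No profitable deviation — NE.
(Std-B, Std-E): VendorX can switch to Std-C (25 → 41). Not NE.
(Std-C, Std-C): VendorX can switch to Std-D (46 → 56). Not NE.
(Std-C, Std-D): VendorX can switch to Std-B (44 → 93). Not NE.
(Std-C, Std-E): VendorY can switch to Std-C (42 → 48). Not NE.
(Std-D, Std-C): VendorY can switch to Std-D (26 → 80). Not NE.
(Std-D, Std-D): VendorX can switch to Std-B (89 → 93). Not NE.
(Std-D, Std-E): VendorX can switch to Std-C (30 → 41). Not NE.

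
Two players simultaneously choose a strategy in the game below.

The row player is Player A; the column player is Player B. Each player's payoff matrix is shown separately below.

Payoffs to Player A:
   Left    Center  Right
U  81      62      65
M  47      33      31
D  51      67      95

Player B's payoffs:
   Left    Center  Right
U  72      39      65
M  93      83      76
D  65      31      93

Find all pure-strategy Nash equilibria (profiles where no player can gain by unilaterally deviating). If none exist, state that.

(U, Left) and (D, Right)

Check each profile: it is a Nash equilibrium iff no player can strictly gain by switching unilaterally.
(U, Left): Player A gets 81, best alternative 51; Player B gets 72, best alternative 65. No profitable deviation — NE.
(U, Center): Player A can switch to D (62 → 67). Not NE.
(U, Right): Player A can switch to D (65 → 95). Not NE.
(M, Left): Player A can switch to U (47 → 81). Not NE.
(M, Center): Player A can switch to U (33 → 62). Not NE.
(M, Right): Player A can switch to U (31 → 65). Not NE.
(D, Left): Player A can switch to U (51 → 81). Not NE.
(D, Center): Player B can switch to Left (31 → 65). Not NE.
(D, Right): Player A gets 95, best alternative 65; Player B gets 93, best alternative 65. No profitable deviation — NE.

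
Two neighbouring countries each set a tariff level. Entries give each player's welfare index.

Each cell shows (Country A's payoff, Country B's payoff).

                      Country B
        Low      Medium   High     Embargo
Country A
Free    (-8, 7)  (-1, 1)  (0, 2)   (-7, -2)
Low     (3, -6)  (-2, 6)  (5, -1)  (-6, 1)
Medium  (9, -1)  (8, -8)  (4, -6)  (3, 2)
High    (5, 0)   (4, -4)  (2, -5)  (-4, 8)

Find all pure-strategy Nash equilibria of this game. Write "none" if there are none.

The unique pure-strategy Nash equilibrium is (Medium, Embargo).

(Free, Low): Country A can switch to Low (-8 → 3). Not NE.
(Free, Medium): Country A can switch to Medium (-1 → 8). Not NE.
(Free, High): Country A can switch to Low (0 → 5). Not NE.
(Free, Embargo): Country A can switch to Low (-7 → -6). Not NE.
(Low, Low): Country A can switch to Medium (3 → 9). Not NE.
(Low, Medium): Country A can switch to Free (-2 → -1). Not NE.
(Low, High): Country B can switch to Medium (-1 → 6). Not NE.
(Low, Embargo): Country A can switch to Medium (-6 → 3). Not NE.
(Medium, Embargo): Country A gets 3, best alternative -4; Country B gets 2, best alternative -1. No profitable deviation — NE.
(The remaining 7 profiles each have a profitable deviation by the same check.)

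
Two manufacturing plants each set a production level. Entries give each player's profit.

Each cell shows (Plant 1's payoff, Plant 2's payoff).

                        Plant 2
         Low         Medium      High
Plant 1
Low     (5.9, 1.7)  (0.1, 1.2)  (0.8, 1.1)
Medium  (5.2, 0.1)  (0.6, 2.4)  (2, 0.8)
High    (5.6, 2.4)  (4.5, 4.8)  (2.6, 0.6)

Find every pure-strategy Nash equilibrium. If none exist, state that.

Plant 1 against Low: payoffs 5.9, 5.2, 5.6 → best response Low.
Plant 1 against Medium: payoffs 0.1, 0.6, 4.5 → best response High.
Plant 1 against High: payoffs 0.8, 2, 2.6 → best response High.
Plant 2 against Low: payoffs 1.7, 1.2, 1.1 → best response Low.
Plant 2 against Medium: payoffs 0.1, 2.4, 0.8 → best response Medium.
Plant 2 against High: payoffs 2.4, 4.8, 0.6 → best response Medium.
Mutual best responses: (Low, Low); (High, Medium).

The pure Nash equilibria are (Low, Low), (High, Medium).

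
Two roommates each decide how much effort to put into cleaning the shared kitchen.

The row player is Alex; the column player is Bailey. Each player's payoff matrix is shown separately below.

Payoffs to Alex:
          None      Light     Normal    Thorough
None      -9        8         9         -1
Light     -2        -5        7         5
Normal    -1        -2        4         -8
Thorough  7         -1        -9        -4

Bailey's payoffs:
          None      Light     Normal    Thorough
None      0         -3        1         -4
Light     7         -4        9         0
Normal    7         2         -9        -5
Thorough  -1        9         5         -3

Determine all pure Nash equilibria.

For each strategy profile, look for a profitable unilateral deviation.
(None, None): Alex can switch to Light (-9 → -2). Not NE.
(None, Light): Bailey can switch to None (-3 → 0). Not NE.
(None, Normal): Alex gets 9, best alternative 7; Bailey gets 1, best alternative 0. No profitable deviation — NE.
(None, Thorough): Alex can switch to Light (-1 → 5). Not NE.
(Light, None): Alex can switch to Normal (-2 → -1). Not NE.
(Light, Light): Alex can switch to None (-5 → 8). Not NE.
(Light, Normal): Alex can switch to None (7 → 9). Not NE.
(Light, Thorough): Bailey can switch to None (0 → 7). Not NE.
(Normal, None): Alex can switch to Thorough (-1 → 7). Not NE.
(Normal, Light): Alex can switch to None (-2 → 8). Not NE.
(Normal, Normal): Alex can switch to None (4 → 9). Not NE.
(The remaining 5 profiles each have a profitable deviation by the same check.)

The unique pure-strategy Nash equilibrium is (None, Normal).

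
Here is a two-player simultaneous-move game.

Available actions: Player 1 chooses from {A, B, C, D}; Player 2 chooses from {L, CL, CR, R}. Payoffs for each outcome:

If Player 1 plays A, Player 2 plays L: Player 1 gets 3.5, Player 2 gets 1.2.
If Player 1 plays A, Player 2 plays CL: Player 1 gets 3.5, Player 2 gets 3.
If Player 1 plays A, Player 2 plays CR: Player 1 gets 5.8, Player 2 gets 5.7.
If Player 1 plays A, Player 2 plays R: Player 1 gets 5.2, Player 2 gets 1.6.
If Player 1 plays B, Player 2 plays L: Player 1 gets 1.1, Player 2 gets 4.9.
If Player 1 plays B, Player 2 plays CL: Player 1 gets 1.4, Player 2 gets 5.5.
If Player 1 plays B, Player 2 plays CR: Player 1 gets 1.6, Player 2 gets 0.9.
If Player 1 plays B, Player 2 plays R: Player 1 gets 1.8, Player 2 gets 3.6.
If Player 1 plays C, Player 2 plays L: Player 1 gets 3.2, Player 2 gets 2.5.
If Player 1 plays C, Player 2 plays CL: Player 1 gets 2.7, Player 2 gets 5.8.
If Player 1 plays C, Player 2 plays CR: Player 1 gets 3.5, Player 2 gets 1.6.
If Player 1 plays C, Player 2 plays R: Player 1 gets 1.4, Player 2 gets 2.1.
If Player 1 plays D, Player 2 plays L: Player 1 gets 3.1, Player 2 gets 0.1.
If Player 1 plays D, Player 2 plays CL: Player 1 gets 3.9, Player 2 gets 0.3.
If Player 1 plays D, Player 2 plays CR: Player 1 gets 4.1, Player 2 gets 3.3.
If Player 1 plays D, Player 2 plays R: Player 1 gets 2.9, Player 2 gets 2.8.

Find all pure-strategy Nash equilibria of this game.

The unique pure-strategy Nash equilibrium is (A, CR).

(A, L): Player 2 can switch to CL (1.2 → 3). Not NE.
(A, CL): Player 1 can switch to D (3.5 → 3.9). Not NE.
(A, CR): Player 1 gets 5.8, best alternative 4.1; Player 2 gets 5.7, best alternative 3. No profitable deviation — NE.
(A, R): Player 2 can switch to CL (1.6 → 3). Not NE.
(B, L): Player 1 can switch to A (1.1 → 3.5). Not NE.
(B, CL): Player 1 can switch to A (1.4 → 3.5). Not NE.
(B, CR): Player 1 can switch to A (1.6 → 5.8). Not NE.
(B, R): Player 1 can switch to A (1.8 → 5.2). Not NE.
(C, L): Player 1 can switch to A (3.2 → 3.5). Not NE.
(C, CL): Player 1 can switch to A (2.7 → 3.5). Not NE.
(C, CR): Player 1 can switch to A (3.5 → 5.8). Not NE.
(C, R): Player 1 can switch to A (1.4 → 5.2). Not NE.
(D, L): Player 1 can switch to A (3.1 → 3.5). Not NE.
(The remaining 3 profiles each have a profitable deviation by the same check.)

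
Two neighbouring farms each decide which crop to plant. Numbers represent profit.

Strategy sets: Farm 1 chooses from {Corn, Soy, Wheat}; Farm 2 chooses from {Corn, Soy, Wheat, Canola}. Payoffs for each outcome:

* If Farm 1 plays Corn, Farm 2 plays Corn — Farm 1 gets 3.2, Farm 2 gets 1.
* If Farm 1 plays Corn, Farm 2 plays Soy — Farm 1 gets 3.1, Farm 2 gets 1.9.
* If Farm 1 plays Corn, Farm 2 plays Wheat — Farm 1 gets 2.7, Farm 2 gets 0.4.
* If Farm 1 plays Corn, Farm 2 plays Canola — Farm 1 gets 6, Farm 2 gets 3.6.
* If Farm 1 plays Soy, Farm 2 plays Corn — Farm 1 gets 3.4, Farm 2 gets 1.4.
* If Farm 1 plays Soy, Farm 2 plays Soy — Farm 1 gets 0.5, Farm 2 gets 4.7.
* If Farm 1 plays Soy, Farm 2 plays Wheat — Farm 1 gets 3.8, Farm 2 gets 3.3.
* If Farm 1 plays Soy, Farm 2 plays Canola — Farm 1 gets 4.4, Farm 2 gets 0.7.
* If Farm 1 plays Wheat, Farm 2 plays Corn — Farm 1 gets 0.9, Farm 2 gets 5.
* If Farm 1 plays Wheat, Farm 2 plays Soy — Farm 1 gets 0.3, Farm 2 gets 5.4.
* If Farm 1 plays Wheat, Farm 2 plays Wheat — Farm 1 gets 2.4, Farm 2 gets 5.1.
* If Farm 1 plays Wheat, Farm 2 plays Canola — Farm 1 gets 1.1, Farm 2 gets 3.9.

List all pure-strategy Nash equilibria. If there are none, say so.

Pure NE: (Corn, Canola)

(Corn, Corn): Farm 1 can switch to Soy (3.2 → 3.4). Not NE.
(Corn, Soy): Farm 2 can switch to Canola (1.9 → 3.6). Not NE.
(Corn, Wheat): Farm 1 can switch to Soy (2.7 → 3.8). Not NE.
(Corn, Canola): Farm 1 gets 6, best alternative 4.4; Farm 2 gets 3.6, best alternative 1.9. No profitable deviation — NE.
(Soy, Corn): Farm 2 can switch to Soy (1.4 → 4.7). Not NE.
(Soy, Soy): Farm 1 can switch to Corn (0.5 → 3.1). Not NE.
(Soy, Wheat): Farm 2 can switch to Soy (3.3 → 4.7). Not NE.
(Soy, Canola): Farm 1 can switch to Corn (4.4 → 6). Not NE.
(Wheat, Corn): Farm 1 can switch to Corn (0.9 → 3.2). Not NE.
(The remaining 3 profiles each have a profitable deviation by the same check.)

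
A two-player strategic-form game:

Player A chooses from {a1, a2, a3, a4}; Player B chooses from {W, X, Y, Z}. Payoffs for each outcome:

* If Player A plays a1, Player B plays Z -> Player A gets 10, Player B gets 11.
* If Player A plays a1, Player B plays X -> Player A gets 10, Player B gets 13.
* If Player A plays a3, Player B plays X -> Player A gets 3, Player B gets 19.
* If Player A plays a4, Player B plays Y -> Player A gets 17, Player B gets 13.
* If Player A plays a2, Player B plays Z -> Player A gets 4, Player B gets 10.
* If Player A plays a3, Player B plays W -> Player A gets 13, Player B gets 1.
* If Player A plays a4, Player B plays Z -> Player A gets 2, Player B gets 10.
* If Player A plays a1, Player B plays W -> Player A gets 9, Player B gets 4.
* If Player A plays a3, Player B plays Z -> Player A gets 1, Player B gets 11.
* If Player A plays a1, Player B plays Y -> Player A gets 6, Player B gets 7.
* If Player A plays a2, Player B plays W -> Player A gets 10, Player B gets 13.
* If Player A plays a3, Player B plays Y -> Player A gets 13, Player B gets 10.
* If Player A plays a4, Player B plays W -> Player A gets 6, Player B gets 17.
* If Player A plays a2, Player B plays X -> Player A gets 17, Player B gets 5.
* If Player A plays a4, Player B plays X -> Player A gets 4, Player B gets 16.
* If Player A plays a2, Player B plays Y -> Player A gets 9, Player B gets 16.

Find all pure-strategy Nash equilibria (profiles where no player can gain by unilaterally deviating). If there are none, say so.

(a1, W): Player A can switch to a2 (9 → 10). Not NE.
(a1, X): Player A can switch to a2 (10 → 17). Not NE.
(a1, Y): Player A can switch to a2 (6 → 9). Not NE.
(a1, Z): Player B can switch to X (11 → 13). Not NE.
(a2, W): Player A can switch to a3 (10 → 13). Not NE.
(a2, X): Player B can switch to W (5 → 13). Not NE.
(a2, Y): Player A can switch to a3 (9 → 13). Not NE.
(a2, Z): Player A can switch to a1 (4 → 10). Not NE.
(a3, W): Player B can switch to X (1 → 19). Not NE.
(a3, X): Player A can switch to a1 (3 → 10). Not NE.
(The remaining 6 profiles each have a profitable deviation by the same check.)

There is no pure-strategy Nash equilibrium.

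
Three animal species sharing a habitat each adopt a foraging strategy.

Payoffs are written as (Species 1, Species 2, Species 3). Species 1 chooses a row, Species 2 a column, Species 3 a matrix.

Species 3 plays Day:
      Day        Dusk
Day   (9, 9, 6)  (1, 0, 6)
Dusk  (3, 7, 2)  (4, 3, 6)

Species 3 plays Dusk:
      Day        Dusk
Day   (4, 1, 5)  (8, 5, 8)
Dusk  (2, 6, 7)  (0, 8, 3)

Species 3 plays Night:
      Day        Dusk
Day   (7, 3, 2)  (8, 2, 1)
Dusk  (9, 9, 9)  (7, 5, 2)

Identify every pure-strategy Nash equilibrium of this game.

Pure-strategy Nash equilibria: (Day, Day, Day); (Day, Dusk, Dusk); (Dusk, Day, Night)

(Day, Day, Day): Species 1 gets 9, best alternative 3; Species 2 gets 9, best alternative 0; Species 3 gets 6, best alternative 5. No profitable deviation — NE.
(Day, Day, Dusk): Species 2 can switch to Dusk (1 → 5). Not NE.
(Day, Day, Night): Species 1 can switch to Dusk (7 → 9). Not NE.
(Day, Dusk, Day): Species 1 can switch to Dusk (1 → 4). Not NE.
(Day, Dusk, Dusk): Species 1 gets 8, best alternative 0; Species 2 gets 5, best alternative 1; Species 3 gets 8, best alternative 6. No profitable deviation — NE.
(Day, Dusk, Night): Species 2 can switch to Day (2 → 3). Not NE.
(Dusk, Day, Day): Species 1 can switch to Day (3 → 9). Not NE.
(Dusk, Day, Dusk): Species 1 can switch to Day (2 → 4). Not NE.
(Dusk, Day, Night): Species 1 gets 9, best alternative 7; Species 2 gets 9, best alternative 5; Species 3 gets 9, best alternative 7. No profitable deviation — NE.
(Dusk, Dusk, Day): Species 2 can switch to Day (3 → 7). Not NE.
(Dusk, Dusk, Dusk): Species 1 can switch to Day (0 → 8). Not NE.
(The remaining 1 profile has a profitable deviation by the same check.)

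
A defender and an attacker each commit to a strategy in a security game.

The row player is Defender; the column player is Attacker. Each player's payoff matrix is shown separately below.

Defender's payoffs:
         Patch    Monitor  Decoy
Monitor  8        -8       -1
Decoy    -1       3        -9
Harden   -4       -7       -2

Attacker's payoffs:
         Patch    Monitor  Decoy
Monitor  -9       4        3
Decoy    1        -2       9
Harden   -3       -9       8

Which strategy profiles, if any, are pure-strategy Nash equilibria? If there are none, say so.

(Monitor, Patch): Attacker can switch to Monitor (-9 → 4). Not NE.
(Monitor, Monitor): Defender can switch to Decoy (-8 → 3). Not NE.
(Monitor, Decoy): Attacker can switch to Monitor (3 → 4). Not NE.
(Decoy, Patch): Defender can switch to Monitor (-1 → 8). Not NE.
(Decoy, Monitor): Attacker can switch to Patch (-2 → 1). Not NE.
(Decoy, Decoy): Defender can switch to Monitor (-9 → -1). Not NE.
(Harden, Patch): Defender can switch to Monitor (-4 → 8). Not NE.
(Harden, Monitor): Defender can switch to Decoy (-7 → 3). Not NE.
(Harden, Decoy): Defender can switch to Monitor (-2 → -1). Not NE.

This game has no pure Nash equilibrium.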